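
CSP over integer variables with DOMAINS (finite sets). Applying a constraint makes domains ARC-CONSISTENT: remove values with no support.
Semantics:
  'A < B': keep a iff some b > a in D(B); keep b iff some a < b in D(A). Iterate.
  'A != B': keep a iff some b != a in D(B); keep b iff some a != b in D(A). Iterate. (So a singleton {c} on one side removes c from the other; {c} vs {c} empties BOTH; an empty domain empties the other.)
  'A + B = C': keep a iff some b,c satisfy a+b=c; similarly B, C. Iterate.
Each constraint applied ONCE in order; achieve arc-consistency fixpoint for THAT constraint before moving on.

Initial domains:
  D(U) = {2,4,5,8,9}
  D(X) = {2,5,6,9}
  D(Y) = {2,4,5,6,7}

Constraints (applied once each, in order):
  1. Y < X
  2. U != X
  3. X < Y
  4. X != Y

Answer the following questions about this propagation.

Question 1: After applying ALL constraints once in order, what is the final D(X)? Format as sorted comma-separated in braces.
Answer: {5,6}

Derivation:
Constraint 1 (Y < X) on D(Y)={2,4,5,6,7} D(X)={2,5,6,9}: X {2,5,6,9}->{5,6,9}
Constraint 2 (U != X) on D(U)={2,4,5,8,9} D(X)={5,6,9}: no change
Constraint 3 (X < Y) on D(X)={5,6,9} D(Y)={2,4,5,6,7}: X {5,6,9}->{5,6}; Y {2,4,5,6,7}->{6,7}
Constraint 4 (X != Y) on D(X)={5,6} D(Y)={6,7}: no change
So after all 4 constraints: D(X) = {5,6}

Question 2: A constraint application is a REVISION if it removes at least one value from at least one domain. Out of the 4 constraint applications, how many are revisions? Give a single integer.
Constraint 1 (Y < X) on D(Y)={2,4,5,6,7} D(X)={2,5,6,9}: X {2,5,6,9}->{5,6,9} => REVISION
Constraint 2 (U != X) on D(U)={2,4,5,8,9} D(X)={5,6,9}: no change => not a revision
Constraint 3 (X < Y) on D(X)={5,6,9} D(Y)={2,4,5,6,7}: X {5,6,9}->{5,6}; Y {2,4,5,6,7}->{6,7} => REVISION
Constraint 4 (X != Y) on D(X)={5,6} D(Y)={6,7}: no change => not a revision
Total revisions = 2

Answer: 2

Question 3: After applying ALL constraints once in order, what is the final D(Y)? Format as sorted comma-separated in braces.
Answer: {6,7}

Derivation:
Constraint 1 (Y < X) on D(Y)={2,4,5,6,7} D(X)={2,5,6,9}: X {2,5,6,9}->{5,6,9}
Constraint 2 (U != X) on D(U)={2,4,5,8,9} D(X)={5,6,9}: no change
Constraint 3 (X < Y) on D(X)={5,6,9} D(Y)={2,4,5,6,7}: X {5,6,9}->{5,6}; Y {2,4,5,6,7}->{6,7}
Constraint 4 (X != Y) on D(X)={5,6} D(Y)={6,7}: no change
So after all 4 constraints: D(Y) = {6,7}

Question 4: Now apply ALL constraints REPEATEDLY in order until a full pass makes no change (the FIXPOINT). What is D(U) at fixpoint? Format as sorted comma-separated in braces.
Answer: {}

Derivation:
pass 0 (initial): D(U)={2,4,5,8,9}
pass 1: X {2,5,6,9}->{5,6}; Y {2,4,5,6,7}->{6,7}
pass 2: U {2,4,5,8,9}->{}; X {5,6}->{}; Y {6,7}->{}
pass 3: no change
Fixpoint after 3 passes: D(U) = {}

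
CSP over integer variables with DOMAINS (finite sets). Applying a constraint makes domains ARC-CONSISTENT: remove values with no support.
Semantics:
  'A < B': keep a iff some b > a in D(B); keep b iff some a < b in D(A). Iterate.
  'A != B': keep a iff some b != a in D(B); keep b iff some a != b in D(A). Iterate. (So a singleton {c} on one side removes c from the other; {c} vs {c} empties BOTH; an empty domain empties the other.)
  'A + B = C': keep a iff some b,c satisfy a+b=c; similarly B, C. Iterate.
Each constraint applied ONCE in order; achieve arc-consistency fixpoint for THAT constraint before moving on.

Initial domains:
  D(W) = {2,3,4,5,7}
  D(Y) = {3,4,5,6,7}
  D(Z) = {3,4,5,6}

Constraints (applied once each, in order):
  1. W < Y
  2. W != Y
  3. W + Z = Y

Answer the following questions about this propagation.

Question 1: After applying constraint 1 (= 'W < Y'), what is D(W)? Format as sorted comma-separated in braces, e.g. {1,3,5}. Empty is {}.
Answer: {2,3,4,5}

Derivation:
Constraint 1 (W < Y) on D(W)={2,3,4,5,7} D(Y)={3,4,5,6,7}: W {2,3,4,5,7}->{2,3,4,5}
So after constraint 1: D(W) = {2,3,4,5}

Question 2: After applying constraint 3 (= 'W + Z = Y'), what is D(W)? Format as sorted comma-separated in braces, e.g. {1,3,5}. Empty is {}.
Constraint 1 (W < Y) on D(W)={2,3,4,5,7} D(Y)={3,4,5,6,7}: W {2,3,4,5,7}->{2,3,4,5}
Constraint 2 (W != Y) on D(W)={2,3,4,5} D(Y)={3,4,5,6,7}: no change
Constraint 3 (W + Z = Y) on D(W)={2,3,4,5} D(Z)={3,4,5,6} D(Y)={3,4,5,6,7}: W {2,3,4,5}->{2,3,4}; Z {3,4,5,6}->{3,4,5}; Y {3,4,5,6,7}->{5,6,7}
So after constraint 3: D(W) = {2,3,4}

Answer: {2,3,4}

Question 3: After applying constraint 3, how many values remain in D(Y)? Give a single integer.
Constraint 1 (W < Y) on D(W)={2,3,4,5,7} D(Y)={3,4,5,6,7}: W {2,3,4,5,7}->{2,3,4,5}
Constraint 2 (W != Y) on D(W)={2,3,4,5} D(Y)={3,4,5,6,7}: no change
Constraint 3 (W + Z = Y) on D(W)={2,3,4,5} D(Z)={3,4,5,6} D(Y)={3,4,5,6,7}: W {2,3,4,5}->{2,3,4}; Z {3,4,5,6}->{3,4,5}; Y {3,4,5,6,7}->{5,6,7}
So after constraint 3: D(Y)={5,6,7}, size = 3

Answer: 3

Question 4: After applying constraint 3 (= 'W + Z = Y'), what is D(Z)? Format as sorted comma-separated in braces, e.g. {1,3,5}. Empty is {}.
Answer: {3,4,5}

Derivation:
Constraint 1 (W < Y) on D(W)={2,3,4,5,7} D(Y)={3,4,5,6,7}: W {2,3,4,5,7}->{2,3,4,5}
Constraint 2 (W != Y) on D(W)={2,3,4,5} D(Y)={3,4,5,6,7}: no change
Constraint 3 (W + Z = Y) on D(W)={2,3,4,5} D(Z)={3,4,5,6} D(Y)={3,4,5,6,7}: W {2,3,4,5}->{2,3,4}; Z {3,4,5,6}->{3,4,5}; Y {3,4,5,6,7}->{5,6,7}
So after constraint 3: D(Z) = {3,4,5}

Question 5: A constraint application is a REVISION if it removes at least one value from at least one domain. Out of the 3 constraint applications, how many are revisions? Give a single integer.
Answer: 2

Derivation:
Constraint 1 (W < Y) on D(W)={2,3,4,5,7} D(Y)={3,4,5,6,7}: W {2,3,4,5,7}->{2,3,4,5} => REVISION
Constraint 2 (W != Y) on D(W)={2,3,4,5} D(Y)={3,4,5,6,7}: no change => not a revision
Constraint 3 (W + Z = Y) on D(W)={2,3,4,5} D(Z)={3,4,5,6} D(Y)={3,4,5,6,7}: W {2,3,4,5}->{2,3,4}; Z {3,4,5,6}->{3,4,5}; Y {3,4,5,6,7}->{5,6,7} => REVISION
Total revisions = 2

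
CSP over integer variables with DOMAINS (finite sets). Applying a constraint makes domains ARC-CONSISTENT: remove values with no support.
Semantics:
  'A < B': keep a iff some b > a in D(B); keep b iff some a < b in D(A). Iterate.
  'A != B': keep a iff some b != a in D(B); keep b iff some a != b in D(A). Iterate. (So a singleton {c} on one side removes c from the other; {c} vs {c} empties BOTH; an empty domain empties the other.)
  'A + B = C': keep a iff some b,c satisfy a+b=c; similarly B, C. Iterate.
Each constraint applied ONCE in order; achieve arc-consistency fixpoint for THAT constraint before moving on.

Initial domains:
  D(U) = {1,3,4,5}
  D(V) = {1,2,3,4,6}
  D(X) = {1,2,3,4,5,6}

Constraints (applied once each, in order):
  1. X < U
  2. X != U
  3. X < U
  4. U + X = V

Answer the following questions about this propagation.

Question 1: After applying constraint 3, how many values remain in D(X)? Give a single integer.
Answer: 4

Derivation:
Constraint 1 (X < U) on D(X)={1,2,3,4,5,6} D(U)={1,3,4,5}: X {1,2,3,4,5,6}->{1,2,3,4}; U {1,3,4,5}->{3,4,5}
Constraint 2 (X != U) on D(X)={1,2,3,4} D(U)={3,4,5}: no change
Constraint 3 (X < U) on D(X)={1,2,3,4} D(U)={3,4,5}: no change
So after constraint 3: D(X)={1,2,3,4}, size = 4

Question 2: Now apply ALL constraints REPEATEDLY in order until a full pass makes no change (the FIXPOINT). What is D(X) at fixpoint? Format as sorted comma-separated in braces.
Answer: {1,2,3}

Derivation:
pass 0 (initial): D(X)={1,2,3,4,5,6}
pass 1: U {1,3,4,5}->{3,4,5}; V {1,2,3,4,6}->{4,6}; X {1,2,3,4,5,6}->{1,2,3}
pass 2: no change
Fixpoint after 2 passes: D(X) = {1,2,3}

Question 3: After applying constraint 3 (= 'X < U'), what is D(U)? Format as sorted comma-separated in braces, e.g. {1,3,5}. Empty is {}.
Answer: {3,4,5}

Derivation:
Constraint 1 (X < U) on D(X)={1,2,3,4,5,6} D(U)={1,3,4,5}: X {1,2,3,4,5,6}->{1,2,3,4}; U {1,3,4,5}->{3,4,5}
Constraint 2 (X != U) on D(X)={1,2,3,4} D(U)={3,4,5}: no change
Constraint 3 (X < U) on D(X)={1,2,3,4} D(U)={3,4,5}: no change
So after constraint 3: D(U) = {3,4,5}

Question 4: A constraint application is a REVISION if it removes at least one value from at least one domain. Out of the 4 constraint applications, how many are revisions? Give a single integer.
Answer: 2

Derivation:
Constraint 1 (X < U) on D(X)={1,2,3,4,5,6} D(U)={1,3,4,5}: X {1,2,3,4,5,6}->{1,2,3,4}; U {1,3,4,5}->{3,4,5} => REVISION
Constraint 2 (X != U) on D(X)={1,2,3,4} D(U)={3,4,5}: no change => not a revision
Constraint 3 (X < U) on D(X)={1,2,3,4} D(U)={3,4,5}: no change => not a revision
Constraint 4 (U + X = V) on D(U)={3,4,5} D(X)={1,2,3,4} D(V)={1,2,3,4,6}: X {1,2,3,4}->{1,2,3}; V {1,2,3,4,6}->{4,6} => REVISION
Total revisions = 2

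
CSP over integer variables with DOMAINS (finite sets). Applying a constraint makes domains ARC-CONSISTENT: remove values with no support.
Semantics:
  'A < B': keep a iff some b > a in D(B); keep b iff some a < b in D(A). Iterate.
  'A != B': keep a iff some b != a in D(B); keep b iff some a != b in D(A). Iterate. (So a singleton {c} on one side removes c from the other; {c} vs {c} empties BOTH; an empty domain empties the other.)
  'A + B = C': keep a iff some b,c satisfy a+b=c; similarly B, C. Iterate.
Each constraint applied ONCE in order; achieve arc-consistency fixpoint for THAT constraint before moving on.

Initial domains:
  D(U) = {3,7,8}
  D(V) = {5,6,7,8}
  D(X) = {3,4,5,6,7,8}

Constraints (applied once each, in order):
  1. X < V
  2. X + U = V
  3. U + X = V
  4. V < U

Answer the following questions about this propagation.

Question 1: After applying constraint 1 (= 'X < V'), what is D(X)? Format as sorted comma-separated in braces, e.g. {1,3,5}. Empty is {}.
Answer: {3,4,5,6,7}

Derivation:
Constraint 1 (X < V) on D(X)={3,4,5,6,7,8} D(V)={5,6,7,8}: X {3,4,5,6,7,8}->{3,4,5,6,7}
So after constraint 1: D(X) = {3,4,5,6,7}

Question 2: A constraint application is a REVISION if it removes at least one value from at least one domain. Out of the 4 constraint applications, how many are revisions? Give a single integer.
Constraint 1 (X < V) on D(X)={3,4,5,6,7,8} D(V)={5,6,7,8}: X {3,4,5,6,7,8}->{3,4,5,6,7} => REVISION
Constraint 2 (X + U = V) on D(X)={3,4,5,6,7} D(U)={3,7,8} D(V)={5,6,7,8}: X {3,4,5,6,7}->{3,4,5}; U {3,7,8}->{3}; V {5,6,7,8}->{6,7,8} => REVISION
Constraint 3 (U + X = V) on D(U)={3} D(X)={3,4,5} D(V)={6,7,8}: no change => not a revision
Constraint 4 (V < U) on D(V)={6,7,8} D(U)={3}: V {6,7,8}->{}; U {3}->{} => REVISION
Total revisions = 3

Answer: 3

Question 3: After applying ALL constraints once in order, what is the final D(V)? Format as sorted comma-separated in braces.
Answer: {}

Derivation:
Constraint 1 (X < V) on D(X)={3,4,5,6,7,8} D(V)={5,6,7,8}: X {3,4,5,6,7,8}->{3,4,5,6,7}
Constraint 2 (X + U = V) on D(X)={3,4,5,6,7} D(U)={3,7,8} D(V)={5,6,7,8}: X {3,4,5,6,7}->{3,4,5}; U {3,7,8}->{3}; V {5,6,7,8}->{6,7,8}
Constraint 3 (U + X = V) on D(U)={3} D(X)={3,4,5} D(V)={6,7,8}: no change
Constraint 4 (V < U) on D(V)={6,7,8} D(U)={3}: V {6,7,8}->{}; U {3}->{}
So after all 4 constraints: D(V) = {}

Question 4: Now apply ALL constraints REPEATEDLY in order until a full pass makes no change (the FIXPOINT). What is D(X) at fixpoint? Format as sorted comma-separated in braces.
pass 0 (initial): D(X)={3,4,5,6,7,8}
pass 1: U {3,7,8}->{}; V {5,6,7,8}->{}; X {3,4,5,6,7,8}->{3,4,5}
pass 2: X {3,4,5}->{}
pass 3: no change
Fixpoint after 3 passes: D(X) = {}

Answer: {}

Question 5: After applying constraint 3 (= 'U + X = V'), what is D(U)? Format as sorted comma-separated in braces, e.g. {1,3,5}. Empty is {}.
Constraint 1 (X < V) on D(X)={3,4,5,6,7,8} D(V)={5,6,7,8}: X {3,4,5,6,7,8}->{3,4,5,6,7}
Constraint 2 (X + U = V) on D(X)={3,4,5,6,7} D(U)={3,7,8} D(V)={5,6,7,8}: X {3,4,5,6,7}->{3,4,5}; U {3,7,8}->{3}; V {5,6,7,8}->{6,7,8}
Constraint 3 (U + X = V) on D(U)={3} D(X)={3,4,5} D(V)={6,7,8}: no change
So after constraint 3: D(U) = {3}

Answer: {3}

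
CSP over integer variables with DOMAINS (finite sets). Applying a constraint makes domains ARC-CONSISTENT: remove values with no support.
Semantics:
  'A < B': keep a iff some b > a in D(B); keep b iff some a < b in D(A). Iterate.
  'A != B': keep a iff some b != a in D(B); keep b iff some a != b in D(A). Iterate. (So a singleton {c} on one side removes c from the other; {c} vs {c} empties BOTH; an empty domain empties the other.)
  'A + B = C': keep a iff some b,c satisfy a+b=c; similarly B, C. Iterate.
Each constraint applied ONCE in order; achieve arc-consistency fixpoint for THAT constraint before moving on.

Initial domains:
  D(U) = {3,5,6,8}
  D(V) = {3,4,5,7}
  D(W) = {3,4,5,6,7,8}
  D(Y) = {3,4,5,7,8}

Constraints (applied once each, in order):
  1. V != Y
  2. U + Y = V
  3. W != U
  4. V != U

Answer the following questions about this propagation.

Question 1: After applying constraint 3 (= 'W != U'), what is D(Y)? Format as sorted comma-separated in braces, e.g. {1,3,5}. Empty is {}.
Constraint 1 (V != Y) on D(V)={3,4,5,7} D(Y)={3,4,5,7,8}: no change
Constraint 2 (U + Y = V) on D(U)={3,5,6,8} D(Y)={3,4,5,7,8} D(V)={3,4,5,7}: U {3,5,6,8}->{3}; Y {3,4,5,7,8}->{4}; V {3,4,5,7}->{7}
Constraint 3 (W != U) on D(W)={3,4,5,6,7,8} D(U)={3}: W {3,4,5,6,7,8}->{4,5,6,7,8}
So after constraint 3: D(Y) = {4}

Answer: {4}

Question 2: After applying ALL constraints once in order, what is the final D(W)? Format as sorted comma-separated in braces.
Answer: {4,5,6,7,8}

Derivation:
Constraint 1 (V != Y) on D(V)={3,4,5,7} D(Y)={3,4,5,7,8}: no change
Constraint 2 (U + Y = V) on D(U)={3,5,6,8} D(Y)={3,4,5,7,8} D(V)={3,4,5,7}: U {3,5,6,8}->{3}; Y {3,4,5,7,8}->{4}; V {3,4,5,7}->{7}
Constraint 3 (W != U) on D(W)={3,4,5,6,7,8} D(U)={3}: W {3,4,5,6,7,8}->{4,5,6,7,8}
Constraint 4 (V != U) on D(V)={7} D(U)={3}: no change
So after all 4 constraints: D(W) = {4,5,6,7,8}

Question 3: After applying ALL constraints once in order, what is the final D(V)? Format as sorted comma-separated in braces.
Constraint 1 (V != Y) on D(V)={3,4,5,7} D(Y)={3,4,5,7,8}: no change
Constraint 2 (U + Y = V) on D(U)={3,5,6,8} D(Y)={3,4,5,7,8} D(V)={3,4,5,7}: U {3,5,6,8}->{3}; Y {3,4,5,7,8}->{4}; V {3,4,5,7}->{7}
Constraint 3 (W != U) on D(W)={3,4,5,6,7,8} D(U)={3}: W {3,4,5,6,7,8}->{4,5,6,7,8}
Constraint 4 (V != U) on D(V)={7} D(U)={3}: no change
So after all 4 constraints: D(V) = {7}

Answer: {7}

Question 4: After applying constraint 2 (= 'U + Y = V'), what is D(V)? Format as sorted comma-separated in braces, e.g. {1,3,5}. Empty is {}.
Answer: {7}

Derivation:
Constraint 1 (V != Y) on D(V)={3,4,5,7} D(Y)={3,4,5,7,8}: no change
Constraint 2 (U + Y = V) on D(U)={3,5,6,8} D(Y)={3,4,5,7,8} D(V)={3,4,5,7}: U {3,5,6,8}->{3}; Y {3,4,5,7,8}->{4}; V {3,4,5,7}->{7}
So after constraint 2: D(V) = {7}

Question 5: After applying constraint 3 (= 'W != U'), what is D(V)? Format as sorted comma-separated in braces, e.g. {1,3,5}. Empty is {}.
Constraint 1 (V != Y) on D(V)={3,4,5,7} D(Y)={3,4,5,7,8}: no change
Constraint 2 (U + Y = V) on D(U)={3,5,6,8} D(Y)={3,4,5,7,8} D(V)={3,4,5,7}: U {3,5,6,8}->{3}; Y {3,4,5,7,8}->{4}; V {3,4,5,7}->{7}
Constraint 3 (W != U) on D(W)={3,4,5,6,7,8} D(U)={3}: W {3,4,5,6,7,8}->{4,5,6,7,8}
So after constraint 3: D(V) = {7}

Answer: {7}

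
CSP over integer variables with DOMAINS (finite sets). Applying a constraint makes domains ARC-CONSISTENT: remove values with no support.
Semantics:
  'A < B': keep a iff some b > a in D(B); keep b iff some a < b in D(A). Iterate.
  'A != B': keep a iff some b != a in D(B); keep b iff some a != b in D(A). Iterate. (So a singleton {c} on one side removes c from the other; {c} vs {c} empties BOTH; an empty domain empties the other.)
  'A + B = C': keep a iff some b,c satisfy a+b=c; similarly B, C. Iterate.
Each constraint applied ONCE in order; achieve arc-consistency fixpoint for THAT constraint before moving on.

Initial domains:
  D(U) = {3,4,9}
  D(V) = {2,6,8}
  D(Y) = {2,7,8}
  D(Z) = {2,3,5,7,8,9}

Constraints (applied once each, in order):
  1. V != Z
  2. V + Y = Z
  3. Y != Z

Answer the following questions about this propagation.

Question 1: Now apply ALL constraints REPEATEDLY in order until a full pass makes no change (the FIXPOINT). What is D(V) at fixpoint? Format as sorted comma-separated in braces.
pass 0 (initial): D(V)={2,6,8}
pass 1: V {2,6,8}->{2,6}; Y {2,7,8}->{2,7}; Z {2,3,5,7,8,9}->{8,9}
pass 2: no change
Fixpoint after 2 passes: D(V) = {2,6}

Answer: {2,6}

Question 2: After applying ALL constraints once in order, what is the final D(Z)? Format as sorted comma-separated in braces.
Constraint 1 (V != Z) on D(V)={2,6,8} D(Z)={2,3,5,7,8,9}: no change
Constraint 2 (V + Y = Z) on D(V)={2,6,8} D(Y)={2,7,8} D(Z)={2,3,5,7,8,9}: V {2,6,8}->{2,6}; Y {2,7,8}->{2,7}; Z {2,3,5,7,8,9}->{8,9}
Constraint 3 (Y != Z) on D(Y)={2,7} D(Z)={8,9}: no change
So after all 3 constraints: D(Z) = {8,9}

Answer: {8,9}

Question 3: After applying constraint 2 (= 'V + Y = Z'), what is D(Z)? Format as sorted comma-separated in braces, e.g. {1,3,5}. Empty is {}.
Constraint 1 (V != Z) on D(V)={2,6,8} D(Z)={2,3,5,7,8,9}: no change
Constraint 2 (V + Y = Z) on D(V)={2,6,8} D(Y)={2,7,8} D(Z)={2,3,5,7,8,9}: V {2,6,8}->{2,6}; Y {2,7,8}->{2,7}; Z {2,3,5,7,8,9}->{8,9}
So after constraint 2: D(Z) = {8,9}

Answer: {8,9}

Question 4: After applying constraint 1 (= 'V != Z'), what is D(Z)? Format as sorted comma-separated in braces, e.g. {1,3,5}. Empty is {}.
Answer: {2,3,5,7,8,9}

Derivation:
Constraint 1 (V != Z) on D(V)={2,6,8} D(Z)={2,3,5,7,8,9}: no change
So after constraint 1: D(Z) = {2,3,5,7,8,9}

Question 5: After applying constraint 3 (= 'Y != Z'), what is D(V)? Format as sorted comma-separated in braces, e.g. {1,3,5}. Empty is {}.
Constraint 1 (V != Z) on D(V)={2,6,8} D(Z)={2,3,5,7,8,9}: no change
Constraint 2 (V + Y = Z) on D(V)={2,6,8} D(Y)={2,7,8} D(Z)={2,3,5,7,8,9}: V {2,6,8}->{2,6}; Y {2,7,8}->{2,7}; Z {2,3,5,7,8,9}->{8,9}
Constraint 3 (Y != Z) on D(Y)={2,7} D(Z)={8,9}: no change
So after constraint 3: D(V) = {2,6}

Answer: {2,6}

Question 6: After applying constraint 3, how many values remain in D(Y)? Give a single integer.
Constraint 1 (V != Z) on D(V)={2,6,8} D(Z)={2,3,5,7,8,9}: no change
Constraint 2 (V + Y = Z) on D(V)={2,6,8} D(Y)={2,7,8} D(Z)={2,3,5,7,8,9}: V {2,6,8}->{2,6}; Y {2,7,8}->{2,7}; Z {2,3,5,7,8,9}->{8,9}
Constraint 3 (Y != Z) on D(Y)={2,7} D(Z)={8,9}: no change
So after constraint 3: D(Y)={2,7}, size = 2

Answer: 2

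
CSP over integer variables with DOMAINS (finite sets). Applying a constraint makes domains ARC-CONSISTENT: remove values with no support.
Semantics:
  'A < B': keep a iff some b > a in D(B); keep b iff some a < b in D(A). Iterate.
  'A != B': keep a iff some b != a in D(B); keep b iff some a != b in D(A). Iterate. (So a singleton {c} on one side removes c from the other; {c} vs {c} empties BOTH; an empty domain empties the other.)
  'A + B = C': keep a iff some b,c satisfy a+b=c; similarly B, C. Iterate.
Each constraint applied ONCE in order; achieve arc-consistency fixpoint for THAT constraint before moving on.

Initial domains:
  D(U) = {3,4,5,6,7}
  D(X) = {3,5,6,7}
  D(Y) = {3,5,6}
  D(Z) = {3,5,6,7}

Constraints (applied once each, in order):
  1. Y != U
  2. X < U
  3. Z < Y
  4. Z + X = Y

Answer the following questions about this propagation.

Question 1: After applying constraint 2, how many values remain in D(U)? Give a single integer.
Constraint 1 (Y != U) on D(Y)={3,5,6} D(U)={3,4,5,6,7}: no change
Constraint 2 (X < U) on D(X)={3,5,6,7} D(U)={3,4,5,6,7}: X {3,5,6,7}->{3,5,6}; U {3,4,5,6,7}->{4,5,6,7}
So after constraint 2: D(U)={4,5,6,7}, size = 4

Answer: 4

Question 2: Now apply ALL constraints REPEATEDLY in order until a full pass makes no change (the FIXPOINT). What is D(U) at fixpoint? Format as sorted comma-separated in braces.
Answer: {4,5,7}

Derivation:
pass 0 (initial): D(U)={3,4,5,6,7}
pass 1: U {3,4,5,6,7}->{4,5,6,7}; X {3,5,6,7}->{3}; Y {3,5,6}->{6}; Z {3,5,6,7}->{3}
pass 2: U {4,5,6,7}->{4,5,7}
pass 3: no change
Fixpoint after 3 passes: D(U) = {4,5,7}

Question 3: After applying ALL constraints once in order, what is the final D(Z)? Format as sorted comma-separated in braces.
Constraint 1 (Y != U) on D(Y)={3,5,6} D(U)={3,4,5,6,7}: no change
Constraint 2 (X < U) on D(X)={3,5,6,7} D(U)={3,4,5,6,7}: X {3,5,6,7}->{3,5,6}; U {3,4,5,6,7}->{4,5,6,7}
Constraint 3 (Z < Y) on D(Z)={3,5,6,7} D(Y)={3,5,6}: Z {3,5,6,7}->{3,5}; Y {3,5,6}->{5,6}
Constraint 4 (Z + X = Y) on D(Z)={3,5} D(X)={3,5,6} D(Y)={5,6}: Z {3,5}->{3}; X {3,5,6}->{3}; Y {5,6}->{6}
So after all 4 constraints: D(Z) = {3}

Answer: {3}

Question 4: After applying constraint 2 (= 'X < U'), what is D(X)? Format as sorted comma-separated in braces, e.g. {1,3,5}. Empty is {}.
Answer: {3,5,6}

Derivation:
Constraint 1 (Y != U) on D(Y)={3,5,6} D(U)={3,4,5,6,7}: no change
Constraint 2 (X < U) on D(X)={3,5,6,7} D(U)={3,4,5,6,7}: X {3,5,6,7}->{3,5,6}; U {3,4,5,6,7}->{4,5,6,7}
So after constraint 2: D(X) = {3,5,6}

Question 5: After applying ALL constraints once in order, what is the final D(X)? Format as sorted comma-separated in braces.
Answer: {3}

Derivation:
Constraint 1 (Y != U) on D(Y)={3,5,6} D(U)={3,4,5,6,7}: no change
Constraint 2 (X < U) on D(X)={3,5,6,7} D(U)={3,4,5,6,7}: X {3,5,6,7}->{3,5,6}; U {3,4,5,6,7}->{4,5,6,7}
Constraint 3 (Z < Y) on D(Z)={3,5,6,7} D(Y)={3,5,6}: Z {3,5,6,7}->{3,5}; Y {3,5,6}->{5,6}
Constraint 4 (Z + X = Y) on D(Z)={3,5} D(X)={3,5,6} D(Y)={5,6}: Z {3,5}->{3}; X {3,5,6}->{3}; Y {5,6}->{6}
So after all 4 constraints: D(X) = {3}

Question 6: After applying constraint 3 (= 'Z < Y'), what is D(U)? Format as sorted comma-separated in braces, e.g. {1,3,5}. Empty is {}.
Constraint 1 (Y != U) on D(Y)={3,5,6} D(U)={3,4,5,6,7}: no change
Constraint 2 (X < U) on D(X)={3,5,6,7} D(U)={3,4,5,6,7}: X {3,5,6,7}->{3,5,6}; U {3,4,5,6,7}->{4,5,6,7}
Constraint 3 (Z < Y) on D(Z)={3,5,6,7} D(Y)={3,5,6}: Z {3,5,6,7}->{3,5}; Y {3,5,6}->{5,6}
So after constraint 3: D(U) = {4,5,6,7}

Answer: {4,5,6,7}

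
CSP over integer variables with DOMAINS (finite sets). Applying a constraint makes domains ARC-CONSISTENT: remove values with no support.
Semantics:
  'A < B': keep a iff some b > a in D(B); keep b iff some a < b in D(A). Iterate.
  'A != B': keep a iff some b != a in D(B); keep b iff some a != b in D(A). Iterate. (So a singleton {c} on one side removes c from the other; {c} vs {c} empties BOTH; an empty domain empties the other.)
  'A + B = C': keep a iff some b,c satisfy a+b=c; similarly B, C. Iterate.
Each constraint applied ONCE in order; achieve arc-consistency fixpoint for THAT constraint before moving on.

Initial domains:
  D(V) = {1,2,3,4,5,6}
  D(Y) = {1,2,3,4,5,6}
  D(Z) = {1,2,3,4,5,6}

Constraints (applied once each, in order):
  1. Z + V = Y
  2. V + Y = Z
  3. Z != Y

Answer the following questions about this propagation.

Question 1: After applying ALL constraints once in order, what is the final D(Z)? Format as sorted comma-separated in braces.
Answer: {3,4,5}

Derivation:
Constraint 1 (Z + V = Y) on D(Z)={1,2,3,4,5,6} D(V)={1,2,3,4,5,6} D(Y)={1,2,3,4,5,6}: Z {1,2,3,4,5,6}->{1,2,3,4,5}; V {1,2,3,4,5,6}->{1,2,3,4,5}; Y {1,2,3,4,5,6}->{2,3,4,5,6}
Constraint 2 (V + Y = Z) on D(V)={1,2,3,4,5} D(Y)={2,3,4,5,6} D(Z)={1,2,3,4,5}: V {1,2,3,4,5}->{1,2,3}; Y {2,3,4,5,6}->{2,3,4}; Z {1,2,3,4,5}->{3,4,5}
Constraint 3 (Z != Y) on D(Z)={3,4,5} D(Y)={2,3,4}: no change
So after all 3 constraints: D(Z) = {3,4,5}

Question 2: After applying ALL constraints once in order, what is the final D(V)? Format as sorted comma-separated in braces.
Answer: {1,2,3}

Derivation:
Constraint 1 (Z + V = Y) on D(Z)={1,2,3,4,5,6} D(V)={1,2,3,4,5,6} D(Y)={1,2,3,4,5,6}: Z {1,2,3,4,5,6}->{1,2,3,4,5}; V {1,2,3,4,5,6}->{1,2,3,4,5}; Y {1,2,3,4,5,6}->{2,3,4,5,6}
Constraint 2 (V + Y = Z) on D(V)={1,2,3,4,5} D(Y)={2,3,4,5,6} D(Z)={1,2,3,4,5}: V {1,2,3,4,5}->{1,2,3}; Y {2,3,4,5,6}->{2,3,4}; Z {1,2,3,4,5}->{3,4,5}
Constraint 3 (Z != Y) on D(Z)={3,4,5} D(Y)={2,3,4}: no change
So after all 3 constraints: D(V) = {1,2,3}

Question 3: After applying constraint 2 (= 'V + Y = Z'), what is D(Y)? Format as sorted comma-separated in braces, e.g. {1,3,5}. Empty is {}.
Answer: {2,3,4}

Derivation:
Constraint 1 (Z + V = Y) on D(Z)={1,2,3,4,5,6} D(V)={1,2,3,4,5,6} D(Y)={1,2,3,4,5,6}: Z {1,2,3,4,5,6}->{1,2,3,4,5}; V {1,2,3,4,5,6}->{1,2,3,4,5}; Y {1,2,3,4,5,6}->{2,3,4,5,6}
Constraint 2 (V + Y = Z) on D(V)={1,2,3,4,5} D(Y)={2,3,4,5,6} D(Z)={1,2,3,4,5}: V {1,2,3,4,5}->{1,2,3}; Y {2,3,4,5,6}->{2,3,4}; Z {1,2,3,4,5}->{3,4,5}
So after constraint 2: D(Y) = {2,3,4}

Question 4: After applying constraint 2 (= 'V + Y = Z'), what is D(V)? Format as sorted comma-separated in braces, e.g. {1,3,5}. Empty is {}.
Constraint 1 (Z + V = Y) on D(Z)={1,2,3,4,5,6} D(V)={1,2,3,4,5,6} D(Y)={1,2,3,4,5,6}: Z {1,2,3,4,5,6}->{1,2,3,4,5}; V {1,2,3,4,5,6}->{1,2,3,4,5}; Y {1,2,3,4,5,6}->{2,3,4,5,6}
Constraint 2 (V + Y = Z) on D(V)={1,2,3,4,5} D(Y)={2,3,4,5,6} D(Z)={1,2,3,4,5}: V {1,2,3,4,5}->{1,2,3}; Y {2,3,4,5,6}->{2,3,4}; Z {1,2,3,4,5}->{3,4,5}
So after constraint 2: D(V) = {1,2,3}

Answer: {1,2,3}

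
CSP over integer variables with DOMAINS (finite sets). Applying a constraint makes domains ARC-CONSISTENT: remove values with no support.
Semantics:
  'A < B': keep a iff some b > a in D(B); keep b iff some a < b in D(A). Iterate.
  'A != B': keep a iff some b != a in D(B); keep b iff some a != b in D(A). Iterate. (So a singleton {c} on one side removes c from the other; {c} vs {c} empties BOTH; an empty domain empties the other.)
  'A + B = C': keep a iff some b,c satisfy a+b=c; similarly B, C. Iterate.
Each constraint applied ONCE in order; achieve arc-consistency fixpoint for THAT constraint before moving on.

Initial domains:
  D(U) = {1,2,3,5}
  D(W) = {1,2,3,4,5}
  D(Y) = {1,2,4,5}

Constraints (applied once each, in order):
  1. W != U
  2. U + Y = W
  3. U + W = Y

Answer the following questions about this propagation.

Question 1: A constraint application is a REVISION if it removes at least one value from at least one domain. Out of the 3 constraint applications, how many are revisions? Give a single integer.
Answer: 2

Derivation:
Constraint 1 (W != U) on D(W)={1,2,3,4,5} D(U)={1,2,3,5}: no change => not a revision
Constraint 2 (U + Y = W) on D(U)={1,2,3,5} D(Y)={1,2,4,5} D(W)={1,2,3,4,5}: U {1,2,3,5}->{1,2,3}; Y {1,2,4,5}->{1,2,4}; W {1,2,3,4,5}->{2,3,4,5} => REVISION
Constraint 3 (U + W = Y) on D(U)={1,2,3} D(W)={2,3,4,5} D(Y)={1,2,4}: U {1,2,3}->{1,2}; W {2,3,4,5}->{2,3}; Y {1,2,4}->{4} => REVISION
Total revisions = 2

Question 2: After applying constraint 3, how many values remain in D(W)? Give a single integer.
Constraint 1 (W != U) on D(W)={1,2,3,4,5} D(U)={1,2,3,5}: no change
Constraint 2 (U + Y = W) on D(U)={1,2,3,5} D(Y)={1,2,4,5} D(W)={1,2,3,4,5}: U {1,2,3,5}->{1,2,3}; Y {1,2,4,5}->{1,2,4}; W {1,2,3,4,5}->{2,3,4,5}
Constraint 3 (U + W = Y) on D(U)={1,2,3} D(W)={2,3,4,5} D(Y)={1,2,4}: U {1,2,3}->{1,2}; W {2,3,4,5}->{2,3}; Y {1,2,4}->{4}
So after constraint 3: D(W)={2,3}, size = 2

Answer: 2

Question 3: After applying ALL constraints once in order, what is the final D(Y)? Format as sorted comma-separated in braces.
Answer: {4}

Derivation:
Constraint 1 (W != U) on D(W)={1,2,3,4,5} D(U)={1,2,3,5}: no change
Constraint 2 (U + Y = W) on D(U)={1,2,3,5} D(Y)={1,2,4,5} D(W)={1,2,3,4,5}: U {1,2,3,5}->{1,2,3}; Y {1,2,4,5}->{1,2,4}; W {1,2,3,4,5}->{2,3,4,5}
Constraint 3 (U + W = Y) on D(U)={1,2,3} D(W)={2,3,4,5} D(Y)={1,2,4}: U {1,2,3}->{1,2}; W {2,3,4,5}->{2,3}; Y {1,2,4}->{4}
So after all 3 constraints: D(Y) = {4}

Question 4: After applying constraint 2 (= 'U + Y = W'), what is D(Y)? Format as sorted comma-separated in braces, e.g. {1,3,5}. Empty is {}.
Answer: {1,2,4}

Derivation:
Constraint 1 (W != U) on D(W)={1,2,3,4,5} D(U)={1,2,3,5}: no change
Constraint 2 (U + Y = W) on D(U)={1,2,3,5} D(Y)={1,2,4,5} D(W)={1,2,3,4,5}: U {1,2,3,5}->{1,2,3}; Y {1,2,4,5}->{1,2,4}; W {1,2,3,4,5}->{2,3,4,5}
So after constraint 2: D(Y) = {1,2,4}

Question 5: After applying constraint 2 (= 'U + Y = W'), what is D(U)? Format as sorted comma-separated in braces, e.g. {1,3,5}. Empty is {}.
Answer: {1,2,3}

Derivation:
Constraint 1 (W != U) on D(W)={1,2,3,4,5} D(U)={1,2,3,5}: no change
Constraint 2 (U + Y = W) on D(U)={1,2,3,5} D(Y)={1,2,4,5} D(W)={1,2,3,4,5}: U {1,2,3,5}->{1,2,3}; Y {1,2,4,5}->{1,2,4}; W {1,2,3,4,5}->{2,3,4,5}
So after constraint 2: D(U) = {1,2,3}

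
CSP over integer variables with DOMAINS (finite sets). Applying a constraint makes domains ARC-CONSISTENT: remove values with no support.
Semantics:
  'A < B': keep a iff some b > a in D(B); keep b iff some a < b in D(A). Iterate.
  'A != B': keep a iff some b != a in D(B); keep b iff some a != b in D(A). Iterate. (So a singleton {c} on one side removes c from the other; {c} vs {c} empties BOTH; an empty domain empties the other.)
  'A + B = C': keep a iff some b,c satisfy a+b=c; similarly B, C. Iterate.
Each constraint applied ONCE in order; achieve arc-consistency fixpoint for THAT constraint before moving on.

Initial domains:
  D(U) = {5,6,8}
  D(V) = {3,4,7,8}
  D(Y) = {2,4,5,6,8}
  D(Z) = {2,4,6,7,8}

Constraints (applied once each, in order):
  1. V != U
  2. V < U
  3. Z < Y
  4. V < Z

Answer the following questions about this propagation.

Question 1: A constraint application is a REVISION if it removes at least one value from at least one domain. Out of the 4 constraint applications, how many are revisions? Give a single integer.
Answer: 3

Derivation:
Constraint 1 (V != U) on D(V)={3,4,7,8} D(U)={5,6,8}: no change => not a revision
Constraint 2 (V < U) on D(V)={3,4,7,8} D(U)={5,6,8}: V {3,4,7,8}->{3,4,7} => REVISION
Constraint 3 (Z < Y) on D(Z)={2,4,6,7,8} D(Y)={2,4,5,6,8}: Z {2,4,6,7,8}->{2,4,6,7}; Y {2,4,5,6,8}->{4,5,6,8} => REVISION
Constraint 4 (V < Z) on D(V)={3,4,7} D(Z)={2,4,6,7}: V {3,4,7}->{3,4}; Z {2,4,6,7}->{4,6,7} => REVISION
Total revisions = 3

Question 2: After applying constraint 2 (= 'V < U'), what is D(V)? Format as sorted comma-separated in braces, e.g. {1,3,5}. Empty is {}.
Constraint 1 (V != U) on D(V)={3,4,7,8} D(U)={5,6,8}: no change
Constraint 2 (V < U) on D(V)={3,4,7,8} D(U)={5,6,8}: V {3,4,7,8}->{3,4,7}
So after constraint 2: D(V) = {3,4,7}

Answer: {3,4,7}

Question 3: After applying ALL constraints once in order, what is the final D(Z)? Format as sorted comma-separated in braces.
Constraint 1 (V != U) on D(V)={3,4,7,8} D(U)={5,6,8}: no change
Constraint 2 (V < U) on D(V)={3,4,7,8} D(U)={5,6,8}: V {3,4,7,8}->{3,4,7}
Constraint 3 (Z < Y) on D(Z)={2,4,6,7,8} D(Y)={2,4,5,6,8}: Z {2,4,6,7,8}->{2,4,6,7}; Y {2,4,5,6,8}->{4,5,6,8}
Constraint 4 (V < Z) on D(V)={3,4,7} D(Z)={2,4,6,7}: V {3,4,7}->{3,4}; Z {2,4,6,7}->{4,6,7}
So after all 4 constraints: D(Z) = {4,6,7}

Answer: {4,6,7}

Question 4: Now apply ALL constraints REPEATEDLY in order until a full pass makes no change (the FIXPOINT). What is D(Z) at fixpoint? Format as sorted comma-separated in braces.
pass 0 (initial): D(Z)={2,4,6,7,8}
pass 1: V {3,4,7,8}->{3,4}; Y {2,4,5,6,8}->{4,5,6,8}; Z {2,4,6,7,8}->{4,6,7}
pass 2: Y {4,5,6,8}->{5,6,8}
pass 3: no change
Fixpoint after 3 passes: D(Z) = {4,6,7}

Answer: {4,6,7}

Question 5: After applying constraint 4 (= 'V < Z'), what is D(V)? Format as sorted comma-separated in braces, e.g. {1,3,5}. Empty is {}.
Constraint 1 (V != U) on D(V)={3,4,7,8} D(U)={5,6,8}: no change
Constraint 2 (V < U) on D(V)={3,4,7,8} D(U)={5,6,8}: V {3,4,7,8}->{3,4,7}
Constraint 3 (Z < Y) on D(Z)={2,4,6,7,8} D(Y)={2,4,5,6,8}: Z {2,4,6,7,8}->{2,4,6,7}; Y {2,4,5,6,8}->{4,5,6,8}
Constraint 4 (V < Z) on D(V)={3,4,7} D(Z)={2,4,6,7}: V {3,4,7}->{3,4}; Z {2,4,6,7}->{4,6,7}
So after constraint 4: D(V) = {3,4}

Answer: {3,4}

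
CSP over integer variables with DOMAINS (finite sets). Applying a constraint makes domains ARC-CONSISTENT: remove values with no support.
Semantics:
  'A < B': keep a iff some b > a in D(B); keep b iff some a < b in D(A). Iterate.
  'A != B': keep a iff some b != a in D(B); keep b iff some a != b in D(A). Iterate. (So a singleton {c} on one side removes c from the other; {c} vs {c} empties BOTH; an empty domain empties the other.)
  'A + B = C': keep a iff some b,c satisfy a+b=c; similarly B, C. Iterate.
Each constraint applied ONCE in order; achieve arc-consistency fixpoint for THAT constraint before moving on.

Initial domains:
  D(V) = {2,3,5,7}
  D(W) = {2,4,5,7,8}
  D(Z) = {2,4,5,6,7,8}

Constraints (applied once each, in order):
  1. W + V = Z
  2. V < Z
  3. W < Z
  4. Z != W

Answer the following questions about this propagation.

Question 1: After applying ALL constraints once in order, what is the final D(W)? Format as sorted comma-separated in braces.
Constraint 1 (W + V = Z) on D(W)={2,4,5,7,8} D(V)={2,3,5,7} D(Z)={2,4,5,6,7,8}: W {2,4,5,7,8}->{2,4,5}; V {2,3,5,7}->{2,3,5}; Z {2,4,5,6,7,8}->{4,5,6,7,8}
Constraint 2 (V < Z) on D(V)={2,3,5} D(Z)={4,5,6,7,8}: no change
Constraint 3 (W < Z) on D(W)={2,4,5} D(Z)={4,5,6,7,8}: no change
Constraint 4 (Z != W) on D(Z)={4,5,6,7,8} D(W)={2,4,5}: no change
So after all 4 constraints: D(W) = {2,4,5}

Answer: {2,4,5}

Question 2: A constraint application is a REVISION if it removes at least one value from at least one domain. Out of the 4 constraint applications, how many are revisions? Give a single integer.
Answer: 1

Derivation:
Constraint 1 (W + V = Z) on D(W)={2,4,5,7,8} D(V)={2,3,5,7} D(Z)={2,4,5,6,7,8}: W {2,4,5,7,8}->{2,4,5}; V {2,3,5,7}->{2,3,5}; Z {2,4,5,6,7,8}->{4,5,6,7,8} => REVISION
Constraint 2 (V < Z) on D(V)={2,3,5} D(Z)={4,5,6,7,8}: no change => not a revision
Constraint 3 (W < Z) on D(W)={2,4,5} D(Z)={4,5,6,7,8}: no change => not a revision
Constraint 4 (Z != W) on D(Z)={4,5,6,7,8} D(W)={2,4,5}: no change => not a revision
Total revisions = 1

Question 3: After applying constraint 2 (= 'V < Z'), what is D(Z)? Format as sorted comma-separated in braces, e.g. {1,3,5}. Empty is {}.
Constraint 1 (W + V = Z) on D(W)={2,4,5,7,8} D(V)={2,3,5,7} D(Z)={2,4,5,6,7,8}: W {2,4,5,7,8}->{2,4,5}; V {2,3,5,7}->{2,3,5}; Z {2,4,5,6,7,8}->{4,5,6,7,8}
Constraint 2 (V < Z) on D(V)={2,3,5} D(Z)={4,5,6,7,8}: no change
So after constraint 2: D(Z) = {4,5,6,7,8}

Answer: {4,5,6,7,8}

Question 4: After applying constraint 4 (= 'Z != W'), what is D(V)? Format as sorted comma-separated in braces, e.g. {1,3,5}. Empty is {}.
Constraint 1 (W + V = Z) on D(W)={2,4,5,7,8} D(V)={2,3,5,7} D(Z)={2,4,5,6,7,8}: W {2,4,5,7,8}->{2,4,5}; V {2,3,5,7}->{2,3,5}; Z {2,4,5,6,7,8}->{4,5,6,7,8}
Constraint 2 (V < Z) on D(V)={2,3,5} D(Z)={4,5,6,7,8}: no change
Constraint 3 (W < Z) on D(W)={2,4,5} D(Z)={4,5,6,7,8}: no change
Constraint 4 (Z != W) on D(Z)={4,5,6,7,8} D(W)={2,4,5}: no change
So after constraint 4: D(V) = {2,3,5}

Answer: {2,3,5}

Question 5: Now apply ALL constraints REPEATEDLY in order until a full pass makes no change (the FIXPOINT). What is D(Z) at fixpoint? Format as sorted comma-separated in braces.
pass 0 (initial): D(Z)={2,4,5,6,7,8}
pass 1: V {2,3,5,7}->{2,3,5}; W {2,4,5,7,8}->{2,4,5}; Z {2,4,5,6,7,8}->{4,5,6,7,8}
pass 2: no change
Fixpoint after 2 passes: D(Z) = {4,5,6,7,8}

Answer: {4,5,6,7,8}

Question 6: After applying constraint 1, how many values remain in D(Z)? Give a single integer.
Answer: 5

Derivation:
Constraint 1 (W + V = Z) on D(W)={2,4,5,7,8} D(V)={2,3,5,7} D(Z)={2,4,5,6,7,8}: W {2,4,5,7,8}->{2,4,5}; V {2,3,5,7}->{2,3,5}; Z {2,4,5,6,7,8}->{4,5,6,7,8}
So after constraint 1: D(Z)={4,5,6,7,8}, size = 5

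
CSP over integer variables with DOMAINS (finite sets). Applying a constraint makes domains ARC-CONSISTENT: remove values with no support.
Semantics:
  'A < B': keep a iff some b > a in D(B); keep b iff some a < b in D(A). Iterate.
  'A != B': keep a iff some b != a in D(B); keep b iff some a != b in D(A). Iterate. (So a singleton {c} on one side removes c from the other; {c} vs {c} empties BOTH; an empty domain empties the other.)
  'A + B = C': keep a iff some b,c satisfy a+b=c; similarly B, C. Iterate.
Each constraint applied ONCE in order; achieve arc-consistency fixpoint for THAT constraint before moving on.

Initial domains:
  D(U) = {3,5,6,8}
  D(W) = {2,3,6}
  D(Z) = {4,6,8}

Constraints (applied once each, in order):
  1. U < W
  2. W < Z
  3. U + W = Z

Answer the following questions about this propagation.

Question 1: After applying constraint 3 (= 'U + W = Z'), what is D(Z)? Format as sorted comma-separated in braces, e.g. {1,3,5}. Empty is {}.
Constraint 1 (U < W) on D(U)={3,5,6,8} D(W)={2,3,6}: U {3,5,6,8}->{3,5}; W {2,3,6}->{6}
Constraint 2 (W < Z) on D(W)={6} D(Z)={4,6,8}: Z {4,6,8}->{8}
Constraint 3 (U + W = Z) on D(U)={3,5} D(W)={6} D(Z)={8}: U {3,5}->{}; W {6}->{}; Z {8}->{}
So after constraint 3: D(Z) = {}

Answer: {}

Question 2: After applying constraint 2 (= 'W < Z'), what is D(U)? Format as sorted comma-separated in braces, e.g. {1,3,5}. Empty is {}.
Constraint 1 (U < W) on D(U)={3,5,6,8} D(W)={2,3,6}: U {3,5,6,8}->{3,5}; W {2,3,6}->{6}
Constraint 2 (W < Z) on D(W)={6} D(Z)={4,6,8}: Z {4,6,8}->{8}
So after constraint 2: D(U) = {3,5}

Answer: {3,5}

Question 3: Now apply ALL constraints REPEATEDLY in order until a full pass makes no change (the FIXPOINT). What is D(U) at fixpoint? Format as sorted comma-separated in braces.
Answer: {}

Derivation:
pass 0 (initial): D(U)={3,5,6,8}
pass 1: U {3,5,6,8}->{}; W {2,3,6}->{}; Z {4,6,8}->{}
pass 2: no change
Fixpoint after 2 passes: D(U) = {}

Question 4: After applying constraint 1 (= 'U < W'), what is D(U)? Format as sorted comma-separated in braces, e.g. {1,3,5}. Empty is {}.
Answer: {3,5}

Derivation:
Constraint 1 (U < W) on D(U)={3,5,6,8} D(W)={2,3,6}: U {3,5,6,8}->{3,5}; W {2,3,6}->{6}
So after constraint 1: D(U) = {3,5}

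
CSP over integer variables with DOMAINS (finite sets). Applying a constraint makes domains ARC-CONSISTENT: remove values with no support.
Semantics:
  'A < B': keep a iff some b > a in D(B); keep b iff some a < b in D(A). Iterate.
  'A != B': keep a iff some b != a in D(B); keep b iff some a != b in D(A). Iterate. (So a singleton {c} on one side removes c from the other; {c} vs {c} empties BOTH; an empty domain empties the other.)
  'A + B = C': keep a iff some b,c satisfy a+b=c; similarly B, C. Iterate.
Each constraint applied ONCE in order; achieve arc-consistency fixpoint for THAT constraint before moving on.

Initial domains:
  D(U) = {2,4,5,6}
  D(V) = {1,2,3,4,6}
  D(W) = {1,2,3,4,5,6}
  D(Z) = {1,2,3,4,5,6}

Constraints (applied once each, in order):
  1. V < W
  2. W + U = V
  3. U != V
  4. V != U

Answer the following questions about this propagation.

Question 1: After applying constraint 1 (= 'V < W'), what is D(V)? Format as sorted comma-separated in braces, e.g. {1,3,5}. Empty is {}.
Constraint 1 (V < W) on D(V)={1,2,3,4,6} D(W)={1,2,3,4,5,6}: V {1,2,3,4,6}->{1,2,3,4}; W {1,2,3,4,5,6}->{2,3,4,5,6}
So after constraint 1: D(V) = {1,2,3,4}

Answer: {1,2,3,4}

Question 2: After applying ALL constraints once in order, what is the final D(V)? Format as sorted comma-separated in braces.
Answer: {4}

Derivation:
Constraint 1 (V < W) on D(V)={1,2,3,4,6} D(W)={1,2,3,4,5,6}: V {1,2,3,4,6}->{1,2,3,4}; W {1,2,3,4,5,6}->{2,3,4,5,6}
Constraint 2 (W + U = V) on D(W)={2,3,4,5,6} D(U)={2,4,5,6} D(V)={1,2,3,4}: W {2,3,4,5,6}->{2}; U {2,4,5,6}->{2}; V {1,2,3,4}->{4}
Constraint 3 (U != V) on D(U)={2} D(V)={4}: no change
Constraint 4 (V != U) on D(V)={4} D(U)={2}: no change
So after all 4 constraints: D(V) = {4}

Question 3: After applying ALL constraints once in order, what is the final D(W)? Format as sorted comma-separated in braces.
Constraint 1 (V < W) on D(V)={1,2,3,4,6} D(W)={1,2,3,4,5,6}: V {1,2,3,4,6}->{1,2,3,4}; W {1,2,3,4,5,6}->{2,3,4,5,6}
Constraint 2 (W + U = V) on D(W)={2,3,4,5,6} D(U)={2,4,5,6} D(V)={1,2,3,4}: W {2,3,4,5,6}->{2}; U {2,4,5,6}->{2}; V {1,2,3,4}->{4}
Constraint 3 (U != V) on D(U)={2} D(V)={4}: no change
Constraint 4 (V != U) on D(V)={4} D(U)={2}: no change
So after all 4 constraints: D(W) = {2}

Answer: {2}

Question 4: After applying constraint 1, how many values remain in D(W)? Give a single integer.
Constraint 1 (V < W) on D(V)={1,2,3,4,6} D(W)={1,2,3,4,5,6}: V {1,2,3,4,6}->{1,2,3,4}; W {1,2,3,4,5,6}->{2,3,4,5,6}
So after constraint 1: D(W)={2,3,4,5,6}, size = 5

Answer: 5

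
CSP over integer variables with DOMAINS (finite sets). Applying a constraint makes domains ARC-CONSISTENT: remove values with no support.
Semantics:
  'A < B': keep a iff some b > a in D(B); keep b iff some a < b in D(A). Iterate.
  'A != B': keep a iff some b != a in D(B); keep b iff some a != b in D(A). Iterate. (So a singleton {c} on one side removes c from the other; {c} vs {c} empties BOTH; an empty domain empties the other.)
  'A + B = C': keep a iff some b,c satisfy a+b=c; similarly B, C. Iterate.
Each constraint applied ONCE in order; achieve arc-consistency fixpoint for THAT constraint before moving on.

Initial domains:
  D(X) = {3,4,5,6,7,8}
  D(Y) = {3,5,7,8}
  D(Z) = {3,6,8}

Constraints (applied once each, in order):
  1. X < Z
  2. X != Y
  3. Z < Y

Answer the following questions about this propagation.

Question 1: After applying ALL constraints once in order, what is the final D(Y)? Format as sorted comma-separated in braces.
Constraint 1 (X < Z) on D(X)={3,4,5,6,7,8} D(Z)={3,6,8}: X {3,4,5,6,7,8}->{3,4,5,6,7}; Z {3,6,8}->{6,8}
Constraint 2 (X != Y) on D(X)={3,4,5,6,7} D(Y)={3,5,7,8}: no change
Constraint 3 (Z < Y) on D(Z)={6,8} D(Y)={3,5,7,8}: Z {6,8}->{6}; Y {3,5,7,8}->{7,8}
So after all 3 constraints: D(Y) = {7,8}

Answer: {7,8}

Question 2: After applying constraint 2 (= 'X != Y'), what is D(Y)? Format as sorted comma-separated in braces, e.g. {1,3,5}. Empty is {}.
Answer: {3,5,7,8}

Derivation:
Constraint 1 (X < Z) on D(X)={3,4,5,6,7,8} D(Z)={3,6,8}: X {3,4,5,6,7,8}->{3,4,5,6,7}; Z {3,6,8}->{6,8}
Constraint 2 (X != Y) on D(X)={3,4,5,6,7} D(Y)={3,5,7,8}: no change
So after constraint 2: D(Y) = {3,5,7,8}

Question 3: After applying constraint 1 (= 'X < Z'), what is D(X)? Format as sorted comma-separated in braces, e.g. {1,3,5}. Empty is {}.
Answer: {3,4,5,6,7}

Derivation:
Constraint 1 (X < Z) on D(X)={3,4,5,6,7,8} D(Z)={3,6,8}: X {3,4,5,6,7,8}->{3,4,5,6,7}; Z {3,6,8}->{6,8}
So after constraint 1: D(X) = {3,4,5,6,7}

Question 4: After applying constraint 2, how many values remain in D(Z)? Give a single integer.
Answer: 2

Derivation:
Constraint 1 (X < Z) on D(X)={3,4,5,6,7,8} D(Z)={3,6,8}: X {3,4,5,6,7,8}->{3,4,5,6,7}; Z {3,6,8}->{6,8}
Constraint 2 (X != Y) on D(X)={3,4,5,6,7} D(Y)={3,5,7,8}: no change
So after constraint 2: D(Z)={6,8}, size = 2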